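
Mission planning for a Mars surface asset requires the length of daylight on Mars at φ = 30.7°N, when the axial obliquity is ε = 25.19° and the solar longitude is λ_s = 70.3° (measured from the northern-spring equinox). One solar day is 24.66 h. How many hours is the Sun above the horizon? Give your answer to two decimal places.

Solar declination: sin δ = sin ε · sin λ_s = sin 25.19° × sin 70.3° = 0.40071, so δ = +23.623°.
cos H₀ = −tan φ · tan δ = −tan(+30.7°) × tan(+23.623°) = -0.2597, so H₀ = 1.8335 rad = 105.05°.
Daylight = 2H₀/(2π) × 24.66 h = (1.8335/π) × 24.66 = 14.39 h.

14.39 h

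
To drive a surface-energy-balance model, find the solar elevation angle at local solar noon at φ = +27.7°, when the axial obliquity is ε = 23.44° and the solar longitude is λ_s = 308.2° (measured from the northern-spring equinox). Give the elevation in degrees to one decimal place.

44.1°

Solar declination: sin δ = sin ε · sin λ_s = sin 23.44° × sin 308.2° = -0.31260, so δ = -18.216°.
At local noon the hour angle is zero, so the zenith angle equals |φ − δ| = |+27.7° − (-18.216°)| = 45.916°.
Elevation = 90° − 45.916° = 44.1°.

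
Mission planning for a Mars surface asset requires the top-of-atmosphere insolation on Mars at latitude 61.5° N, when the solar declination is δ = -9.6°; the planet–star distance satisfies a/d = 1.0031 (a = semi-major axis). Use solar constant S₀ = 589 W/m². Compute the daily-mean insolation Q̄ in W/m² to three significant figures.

cos H₀ = −tan(+61.5°) tan(-9.600°) = 0.3115, H₀ = 1.2540 rad.
Bracket: H₀ sin φ sin δ + cos φ cos δ sin H₀ = 1.2540×0.87882×-0.16677 + 0.47716×0.98600×0.95024 = -0.183787 + 0.447069 = 0.263282.
Inverse-square distance factor (a/d)² = 1.0031² = 1.006210.
Q̄ = (S₀/π) × 1.006210 × [bracket] = (589/π) × 1.006210 × 0.263282 = 49.67 W/m².

Q̄ ≈ 49.7 W/m²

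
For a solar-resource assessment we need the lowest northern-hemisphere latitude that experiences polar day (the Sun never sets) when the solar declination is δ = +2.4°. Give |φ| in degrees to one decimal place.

|φ| = 87.6°

Polar day requires cos H₀ = −tan φ tan δ ≤ −1, i.e. tan φ tan δ ≥ 1.
The boundary is |tan φ| · |tan δ| = 1, so |φ| = 90° − |δ| = 90° − 2.4° = 87.6° in the northern hemisphere.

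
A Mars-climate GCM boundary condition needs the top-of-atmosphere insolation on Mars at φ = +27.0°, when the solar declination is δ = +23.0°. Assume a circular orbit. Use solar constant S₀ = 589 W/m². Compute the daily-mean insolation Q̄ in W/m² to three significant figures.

cos H₀ = −tan(+27.0°) tan(+23.000°) = -0.2163, H₀ = 1.7888 rad.
Bracket: H₀ sin φ sin δ + cos φ cos δ sin H₀ = 1.7888×0.45399×0.39073 + 0.89101×0.92050×0.97633 = 0.317311 + 0.800761 = 1.118072.
Q̄ = (S₀/π) × [bracket] = (589/π) × 1.118072 = 209.6 W/m².

Q̄ ≈ 210 W/m²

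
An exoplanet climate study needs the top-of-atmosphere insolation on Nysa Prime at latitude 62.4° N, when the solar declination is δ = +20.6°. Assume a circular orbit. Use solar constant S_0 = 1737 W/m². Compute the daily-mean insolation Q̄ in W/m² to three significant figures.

Q̄ ≈ 576 W/m²

cos h₀ = −tan(+62.4°) tan(+20.600°) = -0.7190, h₀ = 2.3731 rad.
Bracket: h₀ sin ϕ sin δ + cos ϕ cos δ sin h₀ = 2.3731×0.88620×0.35184 + 0.46330×0.93606×0.69503 = 0.739934 + 0.301418 = 1.041352.
Q̄ = (S_0/π) × [bracket] = (1737/π) × 1.041352 = 575.8 W/m².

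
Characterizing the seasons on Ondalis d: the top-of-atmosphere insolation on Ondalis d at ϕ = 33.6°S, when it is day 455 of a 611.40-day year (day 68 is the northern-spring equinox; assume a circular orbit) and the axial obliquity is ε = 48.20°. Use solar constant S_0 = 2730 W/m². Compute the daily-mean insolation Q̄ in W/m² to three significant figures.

Q̄ ≈ 1.08e+03 W/m²

Solar longitude: L_s = 360° × (455 − 68)/611.40 = 227.870°.
sin δ = sin 48.20° × sin 227.870° = -0.55287, so δ = -33.564°.
cos h₀ = −tan(-33.6°) tan(-33.564°) = -0.4408, h₀ = 2.0273 rad.
Bracket: h₀ sin ϕ sin δ + cos ϕ cos δ sin h₀ = 2.0273×-0.55339×-0.55287 + 0.83292×0.83327×0.89759 = 0.620258 + 0.622970 = 1.243228.
Q̄ = (S_0/π) × [bracket] = (2730/π) × 1.243228 = 1080 W/m².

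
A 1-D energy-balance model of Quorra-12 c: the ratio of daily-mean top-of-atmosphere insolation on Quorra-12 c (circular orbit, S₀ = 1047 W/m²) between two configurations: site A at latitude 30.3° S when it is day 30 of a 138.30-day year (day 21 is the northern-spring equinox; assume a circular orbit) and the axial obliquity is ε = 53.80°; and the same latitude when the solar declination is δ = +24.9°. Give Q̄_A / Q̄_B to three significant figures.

— Configuration A (φ=-30.3°):
Solar longitude: λ_s = 360° × (30 − 21)/138.30 = 23.427°.
sin δ = sin 53.80° × sin 23.427° = 0.32084, so δ = +18.713°.
cos H₀ = −tan(-30.3°) tan(+18.713°) = 0.1979, H₀ = 1.3715 rad.
Bracket: H₀ sin φ sin δ + cos φ cos δ sin H₀ = 1.3715×-0.50453×0.32084 + 0.86340×0.94713×0.98021 = -0.222009 + 0.801569 = 0.579560.
Q̄ = (S₀/π) × [bracket] = (1047/π) × 0.579560 = 193.15 W/m².
— Configuration B (φ=-30.3°):
cos H₀ = −tan(-30.3°) tan(+24.900°) = 0.2712, H₀ = 1.2961 rad.
Bracket: H₀ sin φ sin δ + cos φ cos δ sin H₀ = 1.2961×-0.50453×0.42104 + 0.86340×0.90704×0.96251 = -0.275327 + 0.753778 = 0.478451.
Q̄ = (S₀/π) × [bracket] = (1047/π) × 0.478451 = 159.45 W/m².
Ratio Q̄_A / Q̄_B = 193.15 / 159.45 = 1.211.

Q̄_A / Q̄_B ≈ 1.21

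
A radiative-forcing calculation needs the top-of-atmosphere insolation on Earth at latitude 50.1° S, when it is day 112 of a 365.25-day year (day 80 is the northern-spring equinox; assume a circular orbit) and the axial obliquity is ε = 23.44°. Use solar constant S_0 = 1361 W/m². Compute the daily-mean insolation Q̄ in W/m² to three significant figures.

Solar longitude: L_s = 360° × (112 − 80)/365.25 = 31.540°.
sin δ = sin 23.44° × sin 31.540° = 0.20808, so δ = +12.010°.
cos h₀ = −tan(-50.1°) tan(+12.010°) = 0.2544, h₀ = 1.3135 rad.
Bracket: h₀ sin ϕ sin δ + cos ϕ cos δ sin h₀ = 1.3135×-0.76717×0.20808 + 0.64145×0.97811×0.96709 = -0.209678 + 0.606761 = 0.397083.
Q̄ = (S_0/π) × [bracket] = (1361/π) × 0.397083 = 172.0 W/m².

Q̄ ≈ 172 W/m²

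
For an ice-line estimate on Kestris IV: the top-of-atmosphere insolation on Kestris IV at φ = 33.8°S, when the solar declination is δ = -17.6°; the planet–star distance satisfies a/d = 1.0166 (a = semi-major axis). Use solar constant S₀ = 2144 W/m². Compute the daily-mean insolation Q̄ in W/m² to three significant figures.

Q̄ ≈ 758 W/m²

cos H₀ = −tan(-33.8°) tan(-17.600°) = -0.2124, H₀ = 1.7848 rad.
Bracket: H₀ sin φ sin δ + cos φ cos δ sin H₀ = 1.7848×-0.55630×-0.30237 + 0.83098×0.95319×0.97719 = 0.300218 + 0.774014 = 1.074232.
Inverse-square distance factor (a/d)² = 1.0166² = 1.033476.
Q̄ = (S₀/π) × 1.033476 × [bracket] = (2144/π) × 1.033476 × 1.074232 = 757.7 W/m².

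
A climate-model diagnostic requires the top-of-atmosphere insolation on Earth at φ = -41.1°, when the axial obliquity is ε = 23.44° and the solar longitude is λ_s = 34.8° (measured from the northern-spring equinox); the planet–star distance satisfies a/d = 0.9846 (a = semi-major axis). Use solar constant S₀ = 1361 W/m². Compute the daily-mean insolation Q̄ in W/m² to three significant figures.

Q̄ ≈ 216 W/m²

Solar declination: sin δ = sin ε · sin λ_s = sin 23.44° × sin 34.8° = 0.22702, so δ = +13.122°.
cos H₀ = −tan(-41.1°) tan(+13.122°) = 0.2034, H₀ = 1.3660 rad.
Bracket: H₀ sin φ sin δ + cos φ cos δ sin H₀ = 1.3660×-0.65738×0.22702 + 0.75356×0.97389×0.97911 = -0.203860 + 0.718554 = 0.514694.
Inverse-square distance factor (a/d)² = 0.9846² = 0.969437.
Q̄ = (S₀/π) × 0.969437 × [bracket] = (1361/π) × 0.969437 × 0.514694 = 216.2 W/m².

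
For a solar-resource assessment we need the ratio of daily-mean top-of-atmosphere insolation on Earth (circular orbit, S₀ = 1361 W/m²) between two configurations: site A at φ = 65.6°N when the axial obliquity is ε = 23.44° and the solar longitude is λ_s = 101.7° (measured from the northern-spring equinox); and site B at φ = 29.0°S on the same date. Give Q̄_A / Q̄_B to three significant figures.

— Configuration A (φ=+65.6°):
Solar declination: sin δ = sin ε · sin λ_s = sin 23.44° × sin 101.7° = 0.38952, so δ = +22.925°.
cos H₀ = −tan(+65.6°) tan(+22.925°) = -0.9323, H₀ = 2.7716 rad.
Bracket: H₀ sin φ sin δ + cos φ cos δ sin H₀ = 2.7716×0.91068×0.38952 + 0.41310×0.92102×0.36158 = 0.983164 + 0.137572 = 1.120736.
Q̄ = (S₀/π) × [bracket] = (1361/π) × 1.120736 = 485.52 W/m².
— Configuration B (φ=-29.0°):
cos H₀ = −tan(-29.0°) tan(+22.925°) = 0.2344, H₀ = 1.3342 rad.
Bracket: H₀ sin φ sin δ + cos φ cos δ sin H₀ = 1.3342×-0.48481×0.38952 + 0.87462×0.92102×0.97213 = -0.251955 + 0.783092 = 0.531137.
Q̄ = (S₀/π) × [bracket] = (1361/π) × 0.531137 = 230.10 W/m².
Ratio Q̄_A / Q̄_B = 485.52 / 230.10 = 2.110.

Q̄_A / Q̄_B ≈ 2.11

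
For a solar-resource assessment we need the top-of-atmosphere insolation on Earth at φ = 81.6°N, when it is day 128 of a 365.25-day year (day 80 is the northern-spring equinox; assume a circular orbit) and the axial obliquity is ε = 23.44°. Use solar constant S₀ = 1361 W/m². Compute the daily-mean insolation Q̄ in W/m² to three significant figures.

Solar longitude: λ_s = 360° × (128 − 80)/365.25 = 47.310°.
sin δ = sin 23.44° × sin 47.310° = 0.29239, so δ = +17.001°.
cos H₀ = −tan(+81.6°) tan(+17.001°) = -2.0705 ≤ −1 ⇒ polar day, H₀ = π.
Bracket: H₀ sin φ sin δ + cos φ cos δ sin H₀ = 3.1416×0.98927×0.29239 + 0.14608×0.95630×0.00000 = 0.908716 + 0.000000 = 0.908716.
Q̄ = (S₀/π) × [bracket] = (1361/π) × 0.908716 = 393.7 W/m².

Q̄ ≈ 394 W/m²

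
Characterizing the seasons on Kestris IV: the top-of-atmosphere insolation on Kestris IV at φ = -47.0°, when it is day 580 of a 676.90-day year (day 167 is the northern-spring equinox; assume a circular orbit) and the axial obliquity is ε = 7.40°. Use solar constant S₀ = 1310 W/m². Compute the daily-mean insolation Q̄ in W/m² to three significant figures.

Q̄ ≈ 324 W/m²

Solar longitude: λ_s = 360° × (580 − 167)/676.90 = 219.648°.
sin δ = sin 7.40° × sin 219.648° = -0.08218, so δ = -4.714°.
cos H₀ = −tan(-47.0°) tan(-4.714°) = -0.0884, H₀ = 1.6593 rad.
Bracket: H₀ sin φ sin δ + cos φ cos δ sin H₀ = 1.6593×-0.73135×-0.08218 + 0.68200×0.99662×0.99608 = 0.099728 + 0.677030 = 0.776758.
Q̄ = (S₀/π) × [bracket] = (1310/π) × 0.776758 = 323.9 W/m².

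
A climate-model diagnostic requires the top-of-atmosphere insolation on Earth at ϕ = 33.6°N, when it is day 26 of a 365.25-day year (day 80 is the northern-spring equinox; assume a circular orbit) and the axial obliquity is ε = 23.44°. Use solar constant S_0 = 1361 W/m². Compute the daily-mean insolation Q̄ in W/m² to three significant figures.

Q̄ ≈ 231 W/m²

Solar longitude: L_s = 360° × (26 − 80)/365.25 = -53.224°, i.e. -53.224° + 360° = 306.776°.
sin δ = sin 23.44° × sin 306.776° = -0.31862, so δ = -18.580°.
cos h₀ = −tan(+33.6°) tan(-18.580°) = 0.2233, h₀ = 1.3456 rad.
Bracket: h₀ sin ϕ sin δ + cos ϕ cos δ sin h₀ = 1.3456×0.55339×-0.31862 + 0.83292×0.94788×0.97474 = -0.237258 + 0.769565 = 0.532307.
Q̄ = (S_0/π) × [bracket] = (1361/π) × 0.532307 = 230.6 W/m².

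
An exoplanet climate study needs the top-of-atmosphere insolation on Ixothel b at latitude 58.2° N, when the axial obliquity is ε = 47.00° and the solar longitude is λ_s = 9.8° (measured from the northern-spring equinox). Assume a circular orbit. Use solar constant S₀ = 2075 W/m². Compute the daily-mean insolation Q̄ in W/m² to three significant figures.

Solar declination: sin δ = sin ε · sin λ_s = sin 47.00° × sin 9.8° = 0.12448, so δ = +7.151°.
cos H₀ = −tan(+58.2°) tan(+7.151°) = -0.2023, H₀ = 1.7745 rad.
Bracket: H₀ sin φ sin δ + cos φ cos δ sin H₀ = 1.7745×0.84989×0.12448 + 0.52696×0.99222×0.97931 = 0.187732 + 0.512042 = 0.699774.
Q̄ = (S₀/π) × [bracket] = (2075/π) × 0.699774 = 462.2 W/m².

Q̄ ≈ 462 W/m²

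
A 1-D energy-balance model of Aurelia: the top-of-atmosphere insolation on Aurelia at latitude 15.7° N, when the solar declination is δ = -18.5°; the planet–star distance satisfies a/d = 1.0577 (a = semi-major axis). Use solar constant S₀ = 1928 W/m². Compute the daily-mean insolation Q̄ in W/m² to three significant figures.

cos H₀ = −tan(+15.7°) tan(-18.500°) = 0.0941, H₀ = 1.4766 rad.
Bracket: H₀ sin φ sin δ + cos φ cos δ sin H₀ = 1.4766×0.27060×-0.31730 + 0.96269×0.94832×0.99557 = -0.126783 + 0.908894 = 0.782111.
Inverse-square distance factor (a/d)² = 1.0577² = 1.118729.
Q̄ = (S₀/π) × 1.118729 × [bracket] = (1928/π) × 1.118729 × 0.782111 = 537.0 W/m².

Q̄ ≈ 537 W/m²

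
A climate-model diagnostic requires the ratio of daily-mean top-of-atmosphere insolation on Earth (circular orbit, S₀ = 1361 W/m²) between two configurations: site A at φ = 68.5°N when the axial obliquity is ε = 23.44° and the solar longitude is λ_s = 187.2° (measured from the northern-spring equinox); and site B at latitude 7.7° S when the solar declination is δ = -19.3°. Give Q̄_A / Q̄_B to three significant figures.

Q̄_A / Q̄_B ≈ 0.294

— Configuration A (φ=+68.5°):
Solar declination: sin δ = sin ε · sin λ_s = sin 23.44° × sin 187.2° = -0.04986, so δ = -2.858°.
cos H₀ = −tan(+68.5°) tan(-2.858°) = 0.1267, H₀ = 1.4437 rad.
Bracket: H₀ sin φ sin δ + cos φ cos δ sin H₀ = 1.4437×0.93042×-0.04986 + 0.36650×0.99876×0.99194 = -0.066974 + 0.363095 = 0.296121.
Q̄ = (S₀/π) × [bracket] = (1361/π) × 0.296121 = 128.29 W/m².
— Configuration B (φ=-7.7°):
cos H₀ = −tan(-7.7°) tan(-19.300°) = -0.0473, H₀ = 1.6182 rad.
Bracket: H₀ sin φ sin δ + cos φ cos δ sin H₀ = 1.6182×-0.13399×-0.33051 + 0.99098×0.94380×0.99888 = 0.071662 + 0.934239 = 1.005901.
Q̄ = (S₀/π) × [bracket] = (1361/π) × 1.005901 = 435.78 W/m².
Ratio Q̄_A / Q̄_B = 128.29 / 435.78 = 0.2944.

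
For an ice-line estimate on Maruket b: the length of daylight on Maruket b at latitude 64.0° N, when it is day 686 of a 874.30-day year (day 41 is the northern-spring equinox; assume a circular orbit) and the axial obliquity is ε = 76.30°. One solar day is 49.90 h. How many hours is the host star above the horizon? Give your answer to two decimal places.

Solar longitude: λ_s = 360° × (686 − 41)/874.30 = 265.584°.
sin δ = sin 76.30° × sin 265.584° = -0.96866, so δ = -75.619°.
cos H₀ = −tan φ · tan δ = 7.9963 ≥ 1, so the host star never rises (polar night) and H₀ = 0.
Daylight = 2H₀/(2π) × 49.90 h = (0.0000/π) × 49.90 = 0.00 h.

0.00 h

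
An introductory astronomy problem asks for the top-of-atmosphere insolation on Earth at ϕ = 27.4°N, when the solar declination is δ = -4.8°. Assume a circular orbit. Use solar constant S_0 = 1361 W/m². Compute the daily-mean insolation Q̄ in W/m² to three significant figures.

Q̄ ≈ 357 W/m²

cos h₀ = −tan(+27.4°) tan(-4.800°) = 0.0435, h₀ = 1.5273 rad.
Bracket: h₀ sin ϕ sin δ + cos ϕ cos δ sin h₀ = 1.5273×0.46020×-0.08368 + 0.88782×0.99649×0.99905 = -0.058816 + 0.883863 = 0.825047.
Q̄ = (S_0/π) × [bracket] = (1361/π) × 0.825047 = 357.4 W/m².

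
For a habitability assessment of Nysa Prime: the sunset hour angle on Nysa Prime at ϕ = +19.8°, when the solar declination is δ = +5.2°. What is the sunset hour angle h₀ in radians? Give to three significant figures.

h₀ = 1.60 rad

cos h₀ = −tan ϕ · tan δ = −tan(+19.8°) × tan(+5.200°) = -0.0328, so h₀ = 1.6036 rad = 91.88°.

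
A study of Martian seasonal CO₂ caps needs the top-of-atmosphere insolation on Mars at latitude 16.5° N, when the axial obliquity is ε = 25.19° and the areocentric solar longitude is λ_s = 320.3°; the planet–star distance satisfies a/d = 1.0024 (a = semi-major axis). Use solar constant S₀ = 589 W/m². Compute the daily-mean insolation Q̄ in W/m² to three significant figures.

Q̄ ≈ 152 W/m²

sin δ = sin 25.19° × sin 320.3° = -0.27187, so δ = -15.776°.
cos H₀ = −tan(+16.5°) tan(-15.776°) = 0.0837, H₀ = 1.4870 rad.
Bracket: H₀ sin φ sin δ + cos φ cos δ sin H₀ = 1.4870×0.28402×-0.27187 + 0.95882×0.96233×0.99649 = -0.114821 + 0.919463 = 0.804642.
Inverse-square distance factor (a/d)² = 1.0024² = 1.004806.
Q̄ = (S₀/π) × 1.004806 × [bracket] = (589/π) × 1.004806 × 0.804642 = 151.6 W/m².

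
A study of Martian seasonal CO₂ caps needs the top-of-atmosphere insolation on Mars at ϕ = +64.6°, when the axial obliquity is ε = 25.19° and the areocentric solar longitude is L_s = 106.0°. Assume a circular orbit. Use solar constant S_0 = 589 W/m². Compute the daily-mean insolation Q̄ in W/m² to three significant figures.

Q̄ ≈ 219 W/m²

sin δ = sin 25.19° × sin 106.0° = 0.40913, so δ = +24.150°.
cos h₀ = −tan(+64.6°) tan(+24.150°) = -0.9443, h₀ = 2.8062 rad.
Bracket: h₀ sin ϕ sin δ + cos ϕ cos δ sin h₀ = 2.8062×0.90334×0.40913 + 0.42894×0.91247×0.32914 = 1.037125 + 0.128824 = 1.165949.
Q̄ = (S_0/π) × [bracket] = (589/π) × 1.165949 = 218.6 W/m².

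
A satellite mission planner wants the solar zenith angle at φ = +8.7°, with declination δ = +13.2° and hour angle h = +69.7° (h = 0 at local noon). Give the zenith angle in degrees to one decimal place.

θ_z = 68.4°

cos θ_z = sin φ sin δ + cos φ cos δ cos h = 0.034541 + 0.333883 = 0.368424.
θ_z = arccos(0.368424) = 68.4°.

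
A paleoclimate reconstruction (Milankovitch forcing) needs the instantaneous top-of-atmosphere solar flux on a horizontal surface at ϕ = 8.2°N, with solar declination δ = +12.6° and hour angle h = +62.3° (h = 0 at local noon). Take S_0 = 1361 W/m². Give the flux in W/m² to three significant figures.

653 W/m²

cos θ_z = sin ϕ sin δ + cos ϕ cos δ cos h = 0.031114 + 0.449009 = 0.480123.
Flux = S_0 · cos θ_z = 1361 × 0.480123 = 653.4 W/m².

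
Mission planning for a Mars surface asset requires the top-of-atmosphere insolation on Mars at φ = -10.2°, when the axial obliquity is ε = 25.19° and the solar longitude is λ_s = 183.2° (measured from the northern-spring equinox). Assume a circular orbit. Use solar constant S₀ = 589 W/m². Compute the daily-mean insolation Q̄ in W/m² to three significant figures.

Solar declination: sin δ = sin ε · sin λ_s = sin 25.19° × sin 183.2° = -0.02376, so δ = -1.361°.
cos H₀ = −tan(-10.2°) tan(-1.361°) = -0.0043, H₀ = 1.5751 rad.
Bracket: H₀ sin φ sin δ + cos φ cos δ sin H₀ = 1.5751×-0.17708×-0.02376 + 0.98420×0.99972×0.99999 = 0.006627 + 0.983915 = 0.990542.
Q̄ = (S₀/π) × [bracket] = (589/π) × 0.990542 = 185.7 W/m².

Q̄ ≈ 186 W/m²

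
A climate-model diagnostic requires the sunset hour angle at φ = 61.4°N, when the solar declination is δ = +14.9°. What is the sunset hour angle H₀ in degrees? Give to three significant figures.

cos H₀ = −tan φ · tan δ = −tan(+61.4°) × tan(+14.900°) = -0.4880, so H₀ = 2.0806 rad = 119.21°.

H₀ = 119°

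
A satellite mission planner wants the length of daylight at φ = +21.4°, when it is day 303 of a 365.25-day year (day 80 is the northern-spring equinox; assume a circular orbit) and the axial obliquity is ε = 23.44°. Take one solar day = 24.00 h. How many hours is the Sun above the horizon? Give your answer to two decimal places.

11.21 h

Solar longitude: λ_s = 360° × (303 − 80)/365.25 = 219.795°.
sin δ = sin 23.44° × sin 219.795° = -0.25460, so δ = -14.750°.
cos H₀ = −tan φ · tan δ = −tan(+21.4°) × tan(-14.750°) = 0.1032, so H₀ = 1.4674 rad = 84.08°.
Daylight = 2H₀/(2π) × 24.00 h = (1.4674/π) × 24.00 = 11.21 h.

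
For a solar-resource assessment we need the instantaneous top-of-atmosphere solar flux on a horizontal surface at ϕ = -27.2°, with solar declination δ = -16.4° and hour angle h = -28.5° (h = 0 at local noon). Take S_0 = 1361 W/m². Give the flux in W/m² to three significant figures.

cos θ_z = sin ϕ sin δ + cos ϕ cos δ cos h = 0.129058 + 0.749833 = 0.878891.
Flux = S_0 · cos θ_z = 1361 × 0.878891 = 1196 W/m².

1.20e+03 W/m²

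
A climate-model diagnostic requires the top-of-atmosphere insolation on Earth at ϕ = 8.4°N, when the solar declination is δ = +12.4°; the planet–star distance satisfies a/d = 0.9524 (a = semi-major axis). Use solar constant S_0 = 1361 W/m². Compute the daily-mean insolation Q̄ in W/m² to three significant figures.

Q̄ ≈ 399 W/m²

cos h₀ = −tan(+8.4°) tan(+12.400°) = -0.0325, h₀ = 1.6033 rad.
Bracket: h₀ sin ϕ sin δ + cos ϕ cos δ sin h₀ = 1.6033×0.14608×0.21474 + 0.98927×0.97667×0.99947 = 0.050294 + 0.965678 = 1.015972.
Inverse-square distance factor (a/d)² = 0.9524² = 0.907066.
Q̄ = (S_0/π) × 0.907066 × [bracket] = (1361/π) × 0.907066 × 1.015972 = 399.2 W/m².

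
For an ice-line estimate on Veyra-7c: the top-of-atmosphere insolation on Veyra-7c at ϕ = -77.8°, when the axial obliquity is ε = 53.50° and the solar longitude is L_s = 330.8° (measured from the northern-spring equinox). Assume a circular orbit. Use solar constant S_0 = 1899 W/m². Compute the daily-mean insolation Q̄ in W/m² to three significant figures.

Solar declination: sin δ = sin ε · sin L_s = sin 53.50° × sin 330.8° = -0.39217, so δ = -23.090°.
cos h₀ = −tan(-77.8°) tan(-23.090°) = -1.9718 ≤ −1 ⇒ polar day, h₀ = π.
Bracket: h₀ sin ϕ sin δ + cos ϕ cos δ sin h₀ = 3.1416×-0.97742×-0.39217 + 0.21132×0.91989×0.00000 = 1.204222 + 0.000000 = 1.204222.
Q̄ = (S_0/π) × [bracket] = (1899/π) × 1.204222 = 727.9 W/m².

Q̄ ≈ 728 W/m²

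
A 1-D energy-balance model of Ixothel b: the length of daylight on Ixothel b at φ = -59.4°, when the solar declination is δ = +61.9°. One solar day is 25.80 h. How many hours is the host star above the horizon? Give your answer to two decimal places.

0.00 h

cos H₀ = −tan φ · tan δ = 3.1668 ≥ 1, so the host star never rises (polar night) and H₀ = 0.
Daylight = 2H₀/(2π) × 25.80 h = (0.0000/π) × 25.80 = 0.00 h.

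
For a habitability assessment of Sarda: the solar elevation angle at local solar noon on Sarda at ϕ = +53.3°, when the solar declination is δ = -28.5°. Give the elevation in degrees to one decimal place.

At local noon the hour angle is zero, so the zenith angle equals |ϕ − δ| = |+53.3° − (-28.500°)| = 81.800°.
Elevation = 90° − 81.800° = 8.2°.

8.2°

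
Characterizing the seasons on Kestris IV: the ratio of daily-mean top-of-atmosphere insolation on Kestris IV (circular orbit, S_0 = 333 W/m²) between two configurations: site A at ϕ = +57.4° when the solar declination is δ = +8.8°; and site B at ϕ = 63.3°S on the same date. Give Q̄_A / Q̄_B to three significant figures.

Q̄_A / Q̄_B ≈ 3.00

— Configuration A (ϕ=+57.4°):
cos h₀ = −tan(+57.4°) tan(+8.800°) = -0.2421, h₀ = 1.8153 rad.
Bracket: h₀ sin ϕ sin δ + cos ϕ cos δ sin h₀ = 1.8153×0.84245×0.15299 + 0.53877×0.98823×0.97026 = 0.233968 + 0.516594 = 0.750562.
Q̄ = (S_0/π) × [bracket] = (333/π) × 0.750562 = 79.557 W/m².
— Configuration B (ϕ=-63.3°):
cos h₀ = −tan(-63.3°) tan(+8.800°) = 0.3078, h₀ = 1.2579 rad.
Bracket: h₀ sin ϕ sin δ + cos ϕ cos δ sin h₀ = 1.2579×-0.89337×0.15299 + 0.44932×0.98823×0.95145 = -0.171926 + 0.422474 = 0.250548.
Q̄ = (S_0/π) × [bracket] = (333/π) × 0.250548 = 26.557 W/m².
Ratio Q̄_A / Q̄_B = 79.557 / 26.557 = 2.996.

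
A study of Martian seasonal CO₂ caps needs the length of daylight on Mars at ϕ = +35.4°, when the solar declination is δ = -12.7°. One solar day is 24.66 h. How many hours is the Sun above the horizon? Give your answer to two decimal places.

cos h₀ = −tan ϕ · tan δ = −tan(+35.4°) × tan(-12.700°) = 0.1602, so h₀ = 1.4099 rad = 80.78°.
Daylight = 2h₀/(2π) × 24.66 h = (1.4099/π) × 24.66 = 11.07 h.

11.07 h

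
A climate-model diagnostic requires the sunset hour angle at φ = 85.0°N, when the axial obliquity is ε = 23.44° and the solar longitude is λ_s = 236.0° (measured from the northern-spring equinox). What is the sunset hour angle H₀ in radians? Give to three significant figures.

H₀ = 0.00 rad

Solar declination: sin δ = sin ε · sin λ_s = sin 23.44° × sin 236.0° = -0.32978, so δ = -19.256°.
cos H₀ = −tan φ · tan δ = 3.9928 ≥ 1, so the Sun never rises (polar night) and H₀ = 0.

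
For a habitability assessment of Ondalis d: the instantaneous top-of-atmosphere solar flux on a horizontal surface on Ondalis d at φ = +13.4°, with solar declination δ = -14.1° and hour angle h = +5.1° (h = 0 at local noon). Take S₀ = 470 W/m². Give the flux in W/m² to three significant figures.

cos θ_z = sin φ sin δ + cos φ cos δ cos h = -0.056457 + 0.939733 = 0.883276.
Flux = S₀ · cos θ_z = 470 × 0.883276 = 415.1 W/m².

415 W/m²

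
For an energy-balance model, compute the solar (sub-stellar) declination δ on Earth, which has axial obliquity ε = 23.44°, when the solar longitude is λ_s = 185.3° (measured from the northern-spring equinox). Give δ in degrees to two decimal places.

δ = -2.11°

sin δ = sin ε · sin λ_s = sin 23.44° × sin 185.3° = -0.036744.
δ = arcsin(-0.036744) = -2.11°.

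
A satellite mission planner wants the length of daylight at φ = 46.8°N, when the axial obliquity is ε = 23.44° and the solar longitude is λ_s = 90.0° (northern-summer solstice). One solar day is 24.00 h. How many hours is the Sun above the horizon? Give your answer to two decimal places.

Solar declination: sin δ = sin ε · sin λ_s = sin 23.44° × sin 90.0° = 0.39779, so δ = +23.440°.
cos H₀ = −tan φ · tan δ = −tan(+46.8°) × tan(+23.440°) = -0.4617, so H₀ = 2.0507 rad = 117.50°.
Daylight = 2H₀/(2π) × 24.00 h = (2.0507/π) × 24.00 = 15.67 h.

15.67 h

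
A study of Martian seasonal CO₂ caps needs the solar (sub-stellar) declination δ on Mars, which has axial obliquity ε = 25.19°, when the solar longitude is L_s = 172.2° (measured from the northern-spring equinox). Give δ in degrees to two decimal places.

sin δ = sin ε · sin L_s = sin 25.19° × sin 172.2° = 0.057763.
δ = arcsin(0.057763) = +3.31°.

δ = +3.31°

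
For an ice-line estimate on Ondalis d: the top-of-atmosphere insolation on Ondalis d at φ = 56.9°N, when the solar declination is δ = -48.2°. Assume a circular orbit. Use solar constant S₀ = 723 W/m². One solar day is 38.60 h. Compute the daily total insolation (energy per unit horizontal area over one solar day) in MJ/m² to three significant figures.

0.00 MJ/m²

cos H₀ = −tan(+56.9°) tan(-48.200°) = 1.7157 ≥ 1 ⇒ polar night, H₀ = 0 and Q̄ = 0.
Daily total = Q̄ × 38.60 h × 3600 s/h = 0.00 MJ/m².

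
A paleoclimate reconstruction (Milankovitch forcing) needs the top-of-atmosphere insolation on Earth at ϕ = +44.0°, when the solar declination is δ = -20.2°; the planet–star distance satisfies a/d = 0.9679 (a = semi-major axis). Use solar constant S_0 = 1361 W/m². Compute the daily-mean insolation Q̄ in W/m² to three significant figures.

cos h₀ = −tan(+44.0°) tan(-20.200°) = 0.3553, h₀ = 1.2076 rad.
Bracket: h₀ sin ϕ sin δ + cos ϕ cos δ sin h₀ = 1.2076×0.69466×-0.34530 + 0.71934×0.93849×0.93475 = -0.289662 + 0.631044 = 0.341382.
Inverse-square distance factor (a/d)² = 0.9679² = 0.936830.
Q̄ = (S_0/π) × 0.936830 × [bracket] = (1361/π) × 0.936830 × 0.341382 = 138.6 W/m².

Q̄ ≈ 139 W/m²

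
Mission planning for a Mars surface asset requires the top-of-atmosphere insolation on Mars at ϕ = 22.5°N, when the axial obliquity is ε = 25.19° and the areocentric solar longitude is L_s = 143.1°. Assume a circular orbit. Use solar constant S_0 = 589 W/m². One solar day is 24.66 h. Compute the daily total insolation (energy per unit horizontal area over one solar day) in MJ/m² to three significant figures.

17.5 MJ/m²

sin δ = sin 25.19° × sin 143.1° = 0.25555, so δ = +14.806°.
cos h₀ = −tan(+22.5°) tan(+14.806°) = -0.1095, h₀ = 1.6805 rad.
Bracket: h₀ sin ϕ sin δ + cos ϕ cos δ sin h₀ = 1.6805×0.38268×0.25555 + 0.92388×0.96680×0.99399 = 0.164343 + 0.887839 = 1.052182.
Q̄ = (S_0/π) × [bracket] = (589/π) × 1.052182 = 197.27 W/m².
Daily total = Q̄ × 24.66 h × 3600 s/h = 197.27 × 24.66 × 3600 / 10⁶ = 17.51 MJ/m².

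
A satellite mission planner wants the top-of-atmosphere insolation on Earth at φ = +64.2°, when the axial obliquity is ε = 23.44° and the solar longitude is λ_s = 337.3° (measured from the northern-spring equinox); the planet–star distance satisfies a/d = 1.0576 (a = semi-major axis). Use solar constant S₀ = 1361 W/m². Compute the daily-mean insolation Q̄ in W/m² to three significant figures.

Solar declination: sin δ = sin ε · sin λ_s = sin 23.44° × sin 337.3° = -0.15351, so δ = -8.830°.
cos H₀ = −tan(+64.2°) tan(-8.830°) = 0.3214, H₀ = 1.2436 rad.
Bracket: H₀ sin φ sin δ + cos φ cos δ sin H₀ = 1.2436×0.90032×-0.15351 + 0.43523×0.98815×0.94696 = -0.171876 + 0.407261 = 0.235385.
Inverse-square distance factor (a/d)² = 1.0576² = 1.118518.
Q̄ = (S₀/π) × 1.118518 × [bracket] = (1361/π) × 1.118518 × 0.235385 = 114.1 W/m².

Q̄ ≈ 114 W/m²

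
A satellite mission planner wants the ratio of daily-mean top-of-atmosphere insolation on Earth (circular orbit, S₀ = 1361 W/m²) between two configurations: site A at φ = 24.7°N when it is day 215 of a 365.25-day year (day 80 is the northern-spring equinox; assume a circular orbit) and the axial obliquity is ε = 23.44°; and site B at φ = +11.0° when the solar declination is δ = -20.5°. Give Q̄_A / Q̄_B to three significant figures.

— Configuration A (φ=+24.7°):
Solar longitude: λ_s = 360° × (215 − 80)/365.25 = 133.060°.
sin δ = sin 23.44° × sin 133.060° = 0.29064, so δ = +16.896°.
cos H₀ = −tan(+24.7°) tan(+16.896°) = -0.1397, H₀ = 1.7110 rad.
Bracket: H₀ sin φ sin δ + cos φ cos δ sin H₀ = 1.7110×0.41787×0.29064 + 0.90851×0.95683×0.99019 = 0.207800 + 0.860762 = 1.068562.
Q̄ = (S₀/π) × [bracket] = (1361/π) × 1.068562 = 462.92 W/m².
— Configuration B (φ=+11.0°):
cos H₀ = −tan(+11.0°) tan(-20.500°) = 0.0727, H₀ = 1.4981 rad.
Bracket: H₀ sin φ sin δ + cos φ cos δ sin H₀ = 1.4981×0.19081×-0.35021 + 0.98163×0.93667×0.99736 = -0.100108 + 0.917036 = 0.816928.
Q̄ = (S₀/π) × [bracket] = (1361/π) × 0.816928 = 353.91 W/m².
Ratio Q̄_A / Q̄_B = 462.92 / 353.91 = 1.308.

Q̄_A / Q̄_B ≈ 1.31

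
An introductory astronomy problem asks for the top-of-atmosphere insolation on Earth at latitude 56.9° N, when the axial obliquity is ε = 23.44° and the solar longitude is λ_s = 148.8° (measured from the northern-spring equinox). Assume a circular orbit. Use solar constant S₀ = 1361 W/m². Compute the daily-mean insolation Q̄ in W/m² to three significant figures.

Solar declination: sin δ = sin ε · sin λ_s = sin 23.44° × sin 148.8° = 0.20607, so δ = +11.892°.
cos H₀ = −tan(+56.9°) tan(+11.892°) = -0.3230, H₀ = 1.8997 rad.
Bracket: H₀ sin φ sin δ + cos φ cos δ sin H₀ = 1.8997×0.83772×0.20607 + 0.54610×0.97854×0.94639 = 0.327943 + 0.505733 = 0.833676.
Q̄ = (S₀/π) × [bracket] = (1361/π) × 0.833676 = 361.2 W/m².

Q̄ ≈ 361 W/m²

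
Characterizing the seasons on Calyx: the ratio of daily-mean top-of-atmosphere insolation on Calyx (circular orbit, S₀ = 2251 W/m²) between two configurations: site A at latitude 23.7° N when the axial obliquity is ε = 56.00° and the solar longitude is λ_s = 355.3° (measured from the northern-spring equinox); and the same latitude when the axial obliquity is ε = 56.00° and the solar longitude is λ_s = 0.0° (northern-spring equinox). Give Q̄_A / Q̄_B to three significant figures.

— Configuration A (φ=+23.7°):
Solar declination: sin δ = sin ε · sin λ_s = sin 56.00° × sin 355.3° = -0.06793, so δ = -3.895°.
cos H₀ = −tan(+23.7°) tan(-3.895°) = 0.0299, H₀ = 1.5409 rad.
Bracket: H₀ sin φ sin δ + cos φ cos δ sin H₀ = 1.5409×0.40195×-0.06793 + 0.91566×0.99769×0.99955 = -0.042073 + 0.913134 = 0.871061.
Q̄ = (S₀/π) × [bracket] = (2251/π) × 0.871061 = 624.13 W/m².
— Configuration B (φ=+23.7°):
Solar declination: sin δ = sin ε · sin λ_s = sin 56.00° × sin 0.0° = 0.00000, so δ = +0.000°.
cos H₀ = −tan(+23.7°) tan(+0.000°) = -0.0000, H₀ = 1.5708 rad.
Bracket: H₀ sin φ sin δ + cos φ cos δ sin H₀ = 1.5708×0.40195×0.00000 + 0.91566×1.00000×1.00000 = 0.000000 + 0.915660 = 0.915660.
Q̄ = (S₀/π) × [bracket] = (2251/π) × 0.915660 = 656.08 W/m².
Ratio Q̄_A / Q̄_B = 624.13 / 656.08 = 0.9513.

Q̄_A / Q̄_B ≈ 0.951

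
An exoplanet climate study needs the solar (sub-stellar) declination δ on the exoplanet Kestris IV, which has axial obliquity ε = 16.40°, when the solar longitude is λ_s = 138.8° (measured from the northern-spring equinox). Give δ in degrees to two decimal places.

δ = +10.72°

sin δ = sin ε · sin λ_s = sin 16.40° × sin 138.8° = 0.185975.
δ = arcsin(0.185975) = +10.72°.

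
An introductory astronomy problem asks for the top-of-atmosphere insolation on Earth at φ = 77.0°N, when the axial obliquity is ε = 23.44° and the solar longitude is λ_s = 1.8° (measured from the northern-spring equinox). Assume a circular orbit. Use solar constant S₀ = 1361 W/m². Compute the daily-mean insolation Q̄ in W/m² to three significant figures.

Q̄ ≈ 106 W/m²

Solar declination: sin δ = sin ε · sin λ_s = sin 23.44° × sin 1.8° = 0.01249, so δ = +0.716°.
cos H₀ = −tan(+77.0°) tan(+0.716°) = -0.0541, H₀ = 1.6249 rad.
Bracket: H₀ sin φ sin δ + cos φ cos δ sin H₀ = 1.6249×0.97437×0.01249 + 0.22495×0.99992×0.99853 = 0.019775 + 0.224601 = 0.244376.
Q̄ = (S₀/π) × [bracket] = (1361/π) × 0.244376 = 105.9 W/m².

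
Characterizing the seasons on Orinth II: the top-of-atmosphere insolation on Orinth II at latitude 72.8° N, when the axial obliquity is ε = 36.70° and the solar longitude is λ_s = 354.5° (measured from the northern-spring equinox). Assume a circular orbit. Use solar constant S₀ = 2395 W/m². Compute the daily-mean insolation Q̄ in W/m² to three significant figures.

Solar declination: sin δ = sin ε · sin λ_s = sin 36.70° × sin 354.5° = -0.05728, so δ = -3.284°.
cos H₀ = −tan(+72.8°) tan(-3.284°) = 0.1853, H₀ = 1.3844 rad.
Bracket: H₀ sin φ sin δ + cos φ cos δ sin H₀ = 1.3844×0.95528×-0.05728 + 0.29571×0.99836×0.98267 = -0.075752 + 0.290109 = 0.214357.
Q̄ = (S₀/π) × [bracket] = (2395/π) × 0.214357 = 163.4 W/m².

Q̄ ≈ 163 W/m²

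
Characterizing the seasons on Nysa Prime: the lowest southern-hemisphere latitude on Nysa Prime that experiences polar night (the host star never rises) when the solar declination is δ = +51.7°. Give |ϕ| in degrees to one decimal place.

Polar night requires cos h₀ = −tan ϕ tan δ ≥ 1, i.e. tan ϕ tan δ ≤ −1.
The boundary is |tan ϕ| · |tan δ| = 1, so |ϕ| = 90° − |δ| = 90° − 51.7° = 38.3° in the southern hemisphere.

|ϕ| = 38.3°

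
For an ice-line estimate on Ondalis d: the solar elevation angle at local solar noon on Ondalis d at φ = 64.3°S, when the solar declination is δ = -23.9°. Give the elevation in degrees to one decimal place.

At local noon the hour angle is zero, so the zenith angle equals |φ − δ| = |-64.3° − (-23.900°)| = 40.400°.
Elevation = 90° − 40.400° = 49.6°.

49.6°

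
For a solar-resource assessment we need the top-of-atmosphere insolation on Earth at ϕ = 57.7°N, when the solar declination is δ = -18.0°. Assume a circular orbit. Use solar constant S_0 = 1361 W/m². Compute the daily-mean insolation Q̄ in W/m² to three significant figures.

Q̄ ≈ 72.2 W/m²

cos h₀ = −tan(+57.7°) tan(-18.000°) = 0.5140, h₀ = 1.0310 rad.
Bracket: h₀ sin ϕ sin δ + cos ϕ cos δ sin h₀ = 1.0310×0.84526×-0.30902 + 0.53435×0.95106×0.85781 = -0.269300 + 0.435938 = 0.166638.
Q̄ = (S_0/π) × [bracket] = (1361/π) × 0.166638 = 72.19 W/m².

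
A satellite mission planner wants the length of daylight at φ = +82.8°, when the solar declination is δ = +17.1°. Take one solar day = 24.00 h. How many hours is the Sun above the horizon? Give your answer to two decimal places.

24.00 h

Sunrise equation: cos H₀ = −tan φ · tan δ = -2.4352 ≤ −1, so the Sun never sets (polar day) and H₀ = π.
Daylight = 2H₀/(2π) × 24.00 h = (3.1416/π) × 24.00 = 24.00 h.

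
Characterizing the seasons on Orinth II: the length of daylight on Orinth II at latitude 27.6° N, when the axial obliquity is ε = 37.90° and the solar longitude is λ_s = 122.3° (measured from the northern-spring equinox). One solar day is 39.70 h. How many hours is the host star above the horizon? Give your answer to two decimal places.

Solar declination: sin δ = sin ε · sin λ_s = sin 37.90° × sin 122.3° = 0.51923, so δ = +31.281°.
cos H₀ = −tan φ · tan δ = −tan(+27.6°) × tan(+31.281°) = -0.3176, so H₀ = 1.8940 rad = 108.52°.
Daylight = 2H₀/(2π) × 39.70 h = (1.8940/π) × 39.70 = 23.93 h.

23.93 h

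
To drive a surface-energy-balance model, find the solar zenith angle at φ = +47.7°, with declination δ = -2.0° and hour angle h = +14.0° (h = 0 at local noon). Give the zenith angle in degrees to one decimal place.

θ_z = 51.2°

cos θ_z = sin φ sin δ + cos φ cos δ cos h = -0.025813 + 0.652623 = 0.626810.
θ_z = arccos(0.626810) = 51.2°.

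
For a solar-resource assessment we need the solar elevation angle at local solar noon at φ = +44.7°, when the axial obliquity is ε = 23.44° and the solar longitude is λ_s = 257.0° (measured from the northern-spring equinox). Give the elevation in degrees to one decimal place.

22.5°

Solar declination: sin δ = sin ε · sin λ_s = sin 23.44° × sin 257.0° = -0.38759, so δ = -22.805°.
At local noon the hour angle is zero, so the zenith angle equals |φ − δ| = |+44.7° − (-22.805°)| = 67.505°.
Elevation = 90° − 67.505° = 22.5°.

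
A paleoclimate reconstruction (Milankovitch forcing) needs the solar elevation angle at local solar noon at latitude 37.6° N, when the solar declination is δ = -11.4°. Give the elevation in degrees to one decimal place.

At local noon the hour angle is zero, so the zenith angle equals |ϕ − δ| = |+37.6° − (-11.400°)| = 49.000°.
Elevation = 90° − 49.000° = 41.0°.

41.0°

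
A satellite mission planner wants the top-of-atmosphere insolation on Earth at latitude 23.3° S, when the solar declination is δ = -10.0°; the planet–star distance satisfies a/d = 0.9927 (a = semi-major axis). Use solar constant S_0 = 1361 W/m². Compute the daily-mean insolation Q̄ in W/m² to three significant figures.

cos h₀ = −tan(-23.3°) tan(-10.000°) = -0.0759, h₀ = 1.6468 rad.
Bracket: h₀ sin ϕ sin δ + cos ϕ cos δ sin h₀ = 1.6468×-0.39555×-0.17365 + 0.91845×0.98481×0.99711 = 0.113114 + 0.901885 = 1.014999.
Inverse-square distance factor (a/d)² = 0.9927² = 0.985453.
Q̄ = (S_0/π) × 0.985453 × [bracket] = (1361/π) × 0.985453 × 1.014999 = 433.3 W/m².

Q̄ ≈ 433 W/m²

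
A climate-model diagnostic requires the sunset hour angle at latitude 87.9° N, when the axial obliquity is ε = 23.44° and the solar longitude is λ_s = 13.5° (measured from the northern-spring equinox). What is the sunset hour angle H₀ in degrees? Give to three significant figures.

Solar declination: sin δ = sin ε · sin λ_s = sin 23.44° × sin 13.5° = 0.09286, so δ = +5.328°.
Sunrise equation: cos H₀ = −tan φ · tan δ = -2.5435 ≤ −1, so the Sun never sets (polar day) and H₀ = π.

H₀ = 180°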